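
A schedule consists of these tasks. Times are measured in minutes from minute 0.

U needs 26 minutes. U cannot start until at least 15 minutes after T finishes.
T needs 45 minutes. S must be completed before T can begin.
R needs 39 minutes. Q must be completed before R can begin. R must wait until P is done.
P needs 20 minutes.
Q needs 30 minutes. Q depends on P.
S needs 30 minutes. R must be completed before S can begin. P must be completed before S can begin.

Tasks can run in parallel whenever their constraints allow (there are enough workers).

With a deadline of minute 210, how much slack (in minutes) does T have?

5

P can start immediately at minute 0; it finishes at minute 20.
Q cannot begin until P (finishes minute 20). It runs from minute 20 to 20 + 30 = minute 50.
For R: Q (finishes minute 50); P (finishes minute 20). Taking the maximum gives a start of minute 50, and it finishes at 50 + 39 = minute 89.
S has to wait for R (finishes minute 89); P (finishes minute 20). The latest of these is minute 89, so S runs minute 89 to 89 + 30 = minute 119.
T cannot begin until S (finishes minute 119). It runs from minute 119 to 119 + 45 = minute 164.

Working backward from the deadline:
Nothing follows U; the deadline of minute 210 is its only limit. It must start by 210 − 26 = minute 184.
T must finish before U (must start by minute 184, minus 15-minute gap → minute 169). With a 45-minute duration, T must start by 169 − 45 = minute 124.
So T can start as early as minute 119 and as late as minute 124, giving 124 − 119 = 5 minutes of slack.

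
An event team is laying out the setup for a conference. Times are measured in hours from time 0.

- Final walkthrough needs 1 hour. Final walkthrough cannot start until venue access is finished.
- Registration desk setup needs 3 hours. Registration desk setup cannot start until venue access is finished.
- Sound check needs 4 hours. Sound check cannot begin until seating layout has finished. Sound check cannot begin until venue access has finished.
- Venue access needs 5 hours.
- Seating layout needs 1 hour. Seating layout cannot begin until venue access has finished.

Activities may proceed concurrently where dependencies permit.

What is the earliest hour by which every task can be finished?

Nothing blocks venue access, so it runs from hour 0 to hour 5.
Final walkthrough waits on venue access (finishes hour 5), so it starts at hour 5 and finishes at 5 + 1 = hour 6.
Registration desk setup waits on venue access (finishes hour 5), so it starts at hour 5 and finishes at 5 + 3 = hour 8.
Seating layout waits on venue access (finishes hour 5), so it starts at hour 5 and finishes at 5 + 1 = hour 6.
Sound check needs all of seating layout (finishes hour 6); venue access (finishes hour 5). That puts its earliest start at hour 6; it finishes at 6 + 4 = hour 10.
All tasks are finished once the last one completes. Finish times: Venue access at 5, Seating layout at 6, Registration desk setup at 8, Sound check at 10, Final walkthrough at 6. The latest is hour 10.

10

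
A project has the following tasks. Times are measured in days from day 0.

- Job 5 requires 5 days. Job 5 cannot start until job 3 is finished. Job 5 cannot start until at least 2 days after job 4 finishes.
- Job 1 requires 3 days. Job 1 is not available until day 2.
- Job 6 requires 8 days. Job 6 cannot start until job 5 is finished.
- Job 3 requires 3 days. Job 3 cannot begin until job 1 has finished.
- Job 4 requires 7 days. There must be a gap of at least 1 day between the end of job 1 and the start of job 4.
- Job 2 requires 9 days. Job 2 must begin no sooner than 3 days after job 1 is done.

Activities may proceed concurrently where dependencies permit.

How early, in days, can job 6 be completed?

After its own release at day 2, job 1 can start at day 2 and finishes at day 5.
Job 4 cannot begin until job 1 (finishes day 5, plus 1-day gap → day 6). It runs from day 6 to 6 + 7 = day 13.
Job 3 waits on job 1 (finishes day 5), so it starts at day 5 and finishes at 5 + 3 = day 8.
Job 5 needs all of job 3 (finishes day 8); job 4 (finishes day 13, plus 2-day gap → day 15). That puts its earliest start at day 15; it finishes at 15 + 5 = day 20.
Job 6 cannot begin until job 5 (finishes day 20). It runs from day 20 to 20 + 8 = day 28.

28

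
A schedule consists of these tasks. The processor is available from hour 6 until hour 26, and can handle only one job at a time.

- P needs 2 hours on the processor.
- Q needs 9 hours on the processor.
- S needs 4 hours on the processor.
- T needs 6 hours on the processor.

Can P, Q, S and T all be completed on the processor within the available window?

The processor window is 26 − 6 = 20 hours.
Running back to back, the jobs need 2 + 9 + 4 + 6 = 21 hours on the processor.
Since 21 > 20, they cannot all fit.

No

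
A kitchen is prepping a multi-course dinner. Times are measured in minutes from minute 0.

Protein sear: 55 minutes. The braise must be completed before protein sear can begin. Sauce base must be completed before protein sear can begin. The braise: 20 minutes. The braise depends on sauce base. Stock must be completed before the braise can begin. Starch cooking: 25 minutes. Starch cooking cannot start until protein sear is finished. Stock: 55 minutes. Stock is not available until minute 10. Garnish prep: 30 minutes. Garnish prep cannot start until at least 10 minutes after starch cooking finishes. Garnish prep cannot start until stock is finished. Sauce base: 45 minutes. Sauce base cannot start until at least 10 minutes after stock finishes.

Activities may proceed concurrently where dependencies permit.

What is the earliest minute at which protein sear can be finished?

195

Stock waits on its own release at minute 10, so it starts at minute 10 and finishes at 10 + 55 = minute 65.
After stock (finishes minute 65, plus 10-minute gap → minute 75), sauce base can start at minute 75 and finishes at minute 120.
For the braise: sauce base (finishes minute 120); stock (finishes minute 65). Taking the maximum gives a start of minute 120, and it finishes at 120 + 20 = minute 140.
Protein sear has to wait for the braise (finishes minute 140); sauce base (finishes minute 120). The latest of these is minute 140, so protein sear runs minute 140 to 140 + 55 = minute 195.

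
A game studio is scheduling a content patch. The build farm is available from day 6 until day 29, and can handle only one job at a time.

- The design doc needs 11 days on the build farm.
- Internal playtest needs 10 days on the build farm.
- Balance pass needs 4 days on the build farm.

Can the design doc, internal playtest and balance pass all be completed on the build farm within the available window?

The build farm window is 29 − 6 = 23 days.
Running back to back, the jobs need 11 + 10 + 4 = 25 days on the build farm.
Since 25 > 23, they cannot all fit.

No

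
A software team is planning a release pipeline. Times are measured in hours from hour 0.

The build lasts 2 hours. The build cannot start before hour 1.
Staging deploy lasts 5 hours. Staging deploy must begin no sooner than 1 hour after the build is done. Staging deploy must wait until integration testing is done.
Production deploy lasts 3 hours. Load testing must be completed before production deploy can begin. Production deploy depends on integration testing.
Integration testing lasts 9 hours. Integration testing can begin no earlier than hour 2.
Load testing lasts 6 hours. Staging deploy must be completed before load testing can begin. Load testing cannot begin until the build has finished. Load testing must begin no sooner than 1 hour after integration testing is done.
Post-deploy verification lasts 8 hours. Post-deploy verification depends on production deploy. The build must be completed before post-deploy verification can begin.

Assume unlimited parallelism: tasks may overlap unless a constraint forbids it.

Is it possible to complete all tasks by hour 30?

After its own release at hour 2, integration testing can start at hour 2 and finishes at hour 11.
The build waits on its own release at hour 1, so it starts at hour 1 and finishes at 1 + 2 = hour 3.
Staging deploy needs all of the build (finishes hour 3, plus 1-hour gap → hour 4); integration testing (finishes hour 11). That puts its earliest start at hour 11; it finishes at 11 + 5 = hour 16.
Load testing cannot start until staging deploy (finishes hour 16); the build (finishes hour 3); integration testing (finishes hour 11, plus 1-hour gap → hour 12). The controlling bound is hour 16, so load testing finishes at 16 + 6 = hour 22.
For production deploy: load testing (finishes hour 22); integration testing (finishes hour 11). Taking the maximum gives a start of hour 22, and it finishes at 22 + 3 = hour 25.
Post-deploy verification has to wait for production deploy (finishes hour 25); the build (finishes hour 3). The latest of these is hour 25, so post-deploy verification runs hour 25 to 25 + 8 = hour 33.
The earliest everything can be done is hour 33, which is after the deadline of 30, so it is not possible.

No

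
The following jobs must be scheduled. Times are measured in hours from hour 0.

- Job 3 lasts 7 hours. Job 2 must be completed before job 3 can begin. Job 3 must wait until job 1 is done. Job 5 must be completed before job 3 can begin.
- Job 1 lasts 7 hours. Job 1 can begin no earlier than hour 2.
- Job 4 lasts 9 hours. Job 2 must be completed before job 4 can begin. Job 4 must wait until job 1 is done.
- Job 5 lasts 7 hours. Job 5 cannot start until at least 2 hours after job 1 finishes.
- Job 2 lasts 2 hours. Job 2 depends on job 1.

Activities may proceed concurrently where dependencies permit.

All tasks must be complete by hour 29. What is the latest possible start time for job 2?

To finish by hour 29, job 3 (duration 7) must start no later than hour 22.
Job 4 has no dependents, so it just needs to finish by hour 29. Starting by 29 − 9 = hour 20 achieves that.
For job 2: job 3 (must start by hour 22); job 4 (must start by hour 20). The most restrictive is hour 20; with a 2-hour duration, job 2 must start by hour 18.

18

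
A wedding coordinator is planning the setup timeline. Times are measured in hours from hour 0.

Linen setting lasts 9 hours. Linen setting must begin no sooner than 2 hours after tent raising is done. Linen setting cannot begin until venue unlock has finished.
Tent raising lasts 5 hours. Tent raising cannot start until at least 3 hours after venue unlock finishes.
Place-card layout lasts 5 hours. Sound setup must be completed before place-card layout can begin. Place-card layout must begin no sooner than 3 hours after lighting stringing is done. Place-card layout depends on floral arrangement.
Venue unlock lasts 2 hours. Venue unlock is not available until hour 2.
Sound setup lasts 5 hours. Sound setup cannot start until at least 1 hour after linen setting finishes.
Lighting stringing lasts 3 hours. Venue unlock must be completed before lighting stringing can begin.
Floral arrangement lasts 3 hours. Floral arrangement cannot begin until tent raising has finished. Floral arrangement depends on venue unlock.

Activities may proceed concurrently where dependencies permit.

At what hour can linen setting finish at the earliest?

Venue unlock cannot begin until its own release at hour 2. It runs from hour 2 to 2 + 2 = hour 4.
Tent raising cannot begin until venue unlock (finishes hour 4, plus 3-hour gap → hour 7). It runs from hour 7 to 7 + 5 = hour 12.
Linen setting cannot start until tent raising (finishes hour 12, plus 2-hour gap → hour 14); venue unlock (finishes hour 4). The controlling bound is hour 14, so linen setting finishes at 14 + 9 = hour 23.

23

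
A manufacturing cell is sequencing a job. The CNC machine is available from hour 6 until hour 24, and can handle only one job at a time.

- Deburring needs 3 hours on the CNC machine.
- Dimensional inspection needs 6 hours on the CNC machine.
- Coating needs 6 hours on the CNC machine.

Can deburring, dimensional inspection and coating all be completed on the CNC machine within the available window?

Yes

The CNC machine window is 24 − 6 = 18 hours.
Running back to back, the jobs need 3 + 6 + 6 = 15 hours on the CNC machine.
Since 15 ≤ 18, they fit within the window.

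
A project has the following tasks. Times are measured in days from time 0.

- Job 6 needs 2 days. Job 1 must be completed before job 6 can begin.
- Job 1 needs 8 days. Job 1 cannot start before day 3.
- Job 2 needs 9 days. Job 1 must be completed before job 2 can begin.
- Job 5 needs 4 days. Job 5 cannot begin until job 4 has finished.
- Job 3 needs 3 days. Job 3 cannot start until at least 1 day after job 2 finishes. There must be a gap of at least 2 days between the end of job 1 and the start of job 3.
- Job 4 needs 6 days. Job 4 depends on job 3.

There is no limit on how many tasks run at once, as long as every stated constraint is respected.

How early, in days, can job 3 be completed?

Job 1 waits on its own release at day 3, so it starts at day 3 and finishes at 3 + 8 = day 11.
After job 1 (finishes day 11), job 2 can start at day 11 and finishes at day 20.
Job 3 cannot start until job 2 (finishes day 20, plus 1-day gap → day 21); job 1 (finishes day 11, plus 2-day gap → day 13). The controlling bound is day 21, so job 3 finishes at 21 + 3 = day 24.

24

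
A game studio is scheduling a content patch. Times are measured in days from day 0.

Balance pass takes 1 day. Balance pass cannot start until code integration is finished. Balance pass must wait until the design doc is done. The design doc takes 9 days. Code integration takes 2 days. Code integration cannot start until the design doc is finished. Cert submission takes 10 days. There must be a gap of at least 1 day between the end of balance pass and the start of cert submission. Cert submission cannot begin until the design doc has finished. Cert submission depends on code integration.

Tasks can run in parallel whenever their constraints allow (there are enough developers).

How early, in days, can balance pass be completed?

Nothing blocks the design doc, so it runs from day 0 to day 9.
After the design doc (finishes day 9), code integration can start at day 9 and finishes at day 11.
For balance pass: code integration (finishes day 11); the design doc (finishes day 9). Taking the maximum gives a start of day 11, and it finishes at 11 + 1 = day 12.

12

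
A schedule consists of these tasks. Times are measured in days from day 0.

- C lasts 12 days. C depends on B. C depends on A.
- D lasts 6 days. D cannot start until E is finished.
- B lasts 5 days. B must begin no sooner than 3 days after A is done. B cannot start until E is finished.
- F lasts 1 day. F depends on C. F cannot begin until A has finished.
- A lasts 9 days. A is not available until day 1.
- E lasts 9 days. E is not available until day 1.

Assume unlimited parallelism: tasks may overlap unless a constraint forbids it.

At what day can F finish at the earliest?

31

E waits on its own release at day 1, so it starts at day 1 and finishes at 1 + 9 = day 10.
A waits on its own release at day 1, so it starts at day 1 and finishes at 1 + 9 = day 10.
B cannot start until A (finishes day 10, plus 3-day gap → day 13); E (finishes day 10). The controlling bound is day 13, so B finishes at 13 + 5 = day 18.
C needs all of B (finishes day 18); A (finishes day 10). That puts its earliest start at day 18; it finishes at 18 + 12 = day 30.
F needs all of C (finishes day 30); A (finishes day 10). That puts its earliest start at day 30; it finishes at 30 + 1 = day 31.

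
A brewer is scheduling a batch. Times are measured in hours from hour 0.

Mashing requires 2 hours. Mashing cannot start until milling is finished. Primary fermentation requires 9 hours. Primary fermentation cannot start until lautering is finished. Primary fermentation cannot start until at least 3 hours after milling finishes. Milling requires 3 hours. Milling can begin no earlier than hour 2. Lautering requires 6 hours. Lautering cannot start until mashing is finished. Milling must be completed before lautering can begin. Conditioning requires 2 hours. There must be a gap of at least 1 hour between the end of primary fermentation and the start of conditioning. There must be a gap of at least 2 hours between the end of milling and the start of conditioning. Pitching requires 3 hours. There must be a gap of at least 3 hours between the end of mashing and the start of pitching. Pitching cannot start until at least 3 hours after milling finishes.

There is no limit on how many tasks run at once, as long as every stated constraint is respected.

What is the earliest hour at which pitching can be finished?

13

Milling waits on its own release at hour 2, so it starts at hour 2 and finishes at 2 + 3 = hour 5.
Mashing waits on milling (finishes hour 5), so it starts at hour 5 and finishes at 5 + 2 = hour 7.
Pitching needs all of mashing (finishes hour 7, plus 3-hour gap → hour 10); milling (finishes hour 5, plus 3-hour gap → hour 8). That puts its earliest start at hour 10; it finishes at 10 + 3 = hour 13.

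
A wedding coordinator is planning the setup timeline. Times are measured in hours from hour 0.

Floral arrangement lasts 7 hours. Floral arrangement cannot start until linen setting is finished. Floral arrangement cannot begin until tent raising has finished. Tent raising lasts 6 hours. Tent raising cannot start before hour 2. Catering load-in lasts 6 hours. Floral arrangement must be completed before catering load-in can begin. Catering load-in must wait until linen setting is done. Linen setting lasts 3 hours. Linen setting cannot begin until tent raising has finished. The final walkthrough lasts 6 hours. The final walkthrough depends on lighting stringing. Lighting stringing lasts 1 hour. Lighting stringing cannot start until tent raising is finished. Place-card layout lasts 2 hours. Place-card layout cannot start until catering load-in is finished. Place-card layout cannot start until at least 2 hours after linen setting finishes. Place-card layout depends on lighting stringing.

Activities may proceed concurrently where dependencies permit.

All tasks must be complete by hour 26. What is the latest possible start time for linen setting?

Place-card layout must finish by hour 26; it takes 2 hours, so it must start by 26 − 2 = hour 24.
Catering load-in must finish before place-card layout (must start by hour 24). With a 6-hour duration, catering load-in must start by 24 − 6 = hour 18.
Since catering load-in (must start by hour 18) depends on it, floral arrangement must finish by hour 18. Backing off its 7-hour duration gives a latest start of hour 11.
Linen setting must finish in time for floral arrangement (must start by hour 11); catering load-in (must start by hour 18); place-card layout (must start by hour 24, minus 2-hour gap → hour 22). The tightest is hour 11, so linen setting must start by 11 − 3 = hour 8.

8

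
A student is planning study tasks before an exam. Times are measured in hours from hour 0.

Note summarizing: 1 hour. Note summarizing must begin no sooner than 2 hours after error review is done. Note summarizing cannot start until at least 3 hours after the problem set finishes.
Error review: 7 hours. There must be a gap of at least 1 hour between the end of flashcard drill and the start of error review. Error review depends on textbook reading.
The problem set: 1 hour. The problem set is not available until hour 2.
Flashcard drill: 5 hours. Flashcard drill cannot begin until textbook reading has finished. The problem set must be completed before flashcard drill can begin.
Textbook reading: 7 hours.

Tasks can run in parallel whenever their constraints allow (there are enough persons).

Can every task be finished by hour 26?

After its own release at hour 2, the problem set can start at hour 2 and finishes at hour 3.
Textbook reading can start immediately at hour 0; it finishes at hour 7.
Flashcard drill cannot start until textbook reading (finishes hour 7); the problem set (finishes hour 3). The controlling bound is hour 7, so flashcard drill finishes at 7 + 5 = hour 12.
Error review cannot start until flashcard drill (finishes hour 12, plus 1-hour gap → hour 13); textbook reading (finishes hour 7). The controlling bound is hour 13, so error review finishes at 13 + 7 = hour 20.
Note summarizing has to wait for error review (finishes hour 20, plus 2-hour gap → hour 22); the problem set (finishes hour 3, plus 3-hour gap → hour 6). The latest of these is hour 22, so note summarizing runs hour 22 to 22 + 1 = hour 23.
Every task is finished by hour 23, which is no later than the deadline of 26, so the schedule is feasible.

Yes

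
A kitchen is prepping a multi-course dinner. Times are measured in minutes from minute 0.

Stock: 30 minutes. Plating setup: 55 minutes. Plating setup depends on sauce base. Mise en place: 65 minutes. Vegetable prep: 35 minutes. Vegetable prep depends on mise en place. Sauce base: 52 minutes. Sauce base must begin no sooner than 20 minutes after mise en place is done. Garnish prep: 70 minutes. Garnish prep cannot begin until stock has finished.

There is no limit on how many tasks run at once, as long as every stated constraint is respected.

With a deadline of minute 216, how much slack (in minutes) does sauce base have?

24

Nothing blocks mise en place, so it runs from minute 0 to minute 65.
Sauce base waits on mise en place (finishes minute 65, plus 20-minute gap → minute 85), so it starts at minute 85 and finishes at 85 + 52 = minute 137.

Working backward from the deadline:
Nothing follows plating setup; the deadline of minute 216 is its only limit. It must start by 216 − 55 = minute 161.
Sauce base must finish before plating setup (must start by minute 161). With a 52-minute duration, sauce base must start by 161 − 52 = minute 109.
So sauce base can start as early as minute 85 and as late as minute 109, giving 109 − 85 = 24 minutes of slack.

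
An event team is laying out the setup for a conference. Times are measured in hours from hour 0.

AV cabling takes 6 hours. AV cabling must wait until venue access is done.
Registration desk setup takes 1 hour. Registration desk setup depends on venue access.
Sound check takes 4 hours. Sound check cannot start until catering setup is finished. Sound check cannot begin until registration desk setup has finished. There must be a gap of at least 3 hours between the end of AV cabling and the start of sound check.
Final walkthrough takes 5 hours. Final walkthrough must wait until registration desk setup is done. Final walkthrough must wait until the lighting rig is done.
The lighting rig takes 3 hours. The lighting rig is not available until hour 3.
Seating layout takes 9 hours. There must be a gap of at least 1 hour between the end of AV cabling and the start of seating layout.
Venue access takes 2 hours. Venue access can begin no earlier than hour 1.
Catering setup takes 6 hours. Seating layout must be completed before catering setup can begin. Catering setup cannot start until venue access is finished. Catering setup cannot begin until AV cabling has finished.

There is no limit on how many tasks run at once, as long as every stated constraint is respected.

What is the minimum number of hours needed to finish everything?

29

The lighting rig waits on its own release at hour 3, so it starts at hour 3 and finishes at 3 + 3 = hour 6.
Venue access cannot begin until its own release at hour 1. It runs from hour 1 to 1 + 2 = hour 3.
Registration desk setup waits on venue access (finishes hour 3), so it starts at hour 3 and finishes at 3 + 1 = hour 4.
For final walkthrough: registration desk setup (finishes hour 4); the lighting rig (finishes hour 6). Taking the maximum gives a start of hour 6, and it finishes at 6 + 5 = hour 11.
After venue access (finishes hour 3), AV cabling can start at hour 3 and finishes at hour 9.
Seating layout waits on AV cabling (finishes hour 9, plus 1-hour gap → hour 10), so it starts at hour 10 and finishes at 10 + 9 = hour 19.
Catering setup cannot start until seating layout (finishes hour 19); venue access (finishes hour 3); AV cabling (finishes hour 9). The controlling bound is hour 19, so catering setup finishes at 19 + 6 = hour 25.
Sound check has to wait for catering setup (finishes hour 25); registration desk setup (finishes hour 4); AV cabling (finishes hour 9, plus 3-hour gap → hour 12). The latest of these is hour 25, so sound check runs hour 25 to 25 + 4 = hour 29.
All tasks are finished once the last one completes. Finish times: Venue access at 3, The lighting rig at 6, AV cabling at 9, Seating layout at 19, Registration desk setup at 4, Catering setup at 25, Sound check at 29, Final walkthrough at 11. The latest is hour 29.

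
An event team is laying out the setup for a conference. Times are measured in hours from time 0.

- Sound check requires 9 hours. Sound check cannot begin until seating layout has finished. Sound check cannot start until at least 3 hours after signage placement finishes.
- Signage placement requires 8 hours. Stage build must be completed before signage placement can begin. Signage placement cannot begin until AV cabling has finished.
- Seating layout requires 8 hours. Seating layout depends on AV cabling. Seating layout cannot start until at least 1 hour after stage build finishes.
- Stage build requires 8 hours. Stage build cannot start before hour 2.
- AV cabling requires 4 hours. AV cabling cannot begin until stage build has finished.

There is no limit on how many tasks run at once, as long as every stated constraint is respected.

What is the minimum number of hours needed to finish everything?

34

Stage build waits on its own release at hour 2, so it starts at hour 2 and finishes at 2 + 8 = hour 10.
After stage build (finishes hour 10), AV cabling can start at hour 10 and finishes at hour 14.
For signage placement: stage build (finishes hour 10); AV cabling (finishes hour 14). Taking the maximum gives a start of hour 14, and it finishes at 14 + 8 = hour 22.
Seating layout cannot start until AV cabling (finishes hour 14); stage build (finishes hour 10, plus 1-hour gap → hour 11). The controlling bound is hour 14, so seating layout finishes at 14 + 8 = hour 22.
Sound check has to wait for seating layout (finishes hour 22); signage placement (finishes hour 22, plus 3-hour gap → hour 25). The latest of these is hour 25, so sound check runs hour 25 to 25 + 9 = hour 34.
All tasks are finished once the last one completes. Finish times: Stage build at 10, AV cabling at 14, Seating layout at 22, Signage placement at 22, Sound check at 34. The latest is hour 34.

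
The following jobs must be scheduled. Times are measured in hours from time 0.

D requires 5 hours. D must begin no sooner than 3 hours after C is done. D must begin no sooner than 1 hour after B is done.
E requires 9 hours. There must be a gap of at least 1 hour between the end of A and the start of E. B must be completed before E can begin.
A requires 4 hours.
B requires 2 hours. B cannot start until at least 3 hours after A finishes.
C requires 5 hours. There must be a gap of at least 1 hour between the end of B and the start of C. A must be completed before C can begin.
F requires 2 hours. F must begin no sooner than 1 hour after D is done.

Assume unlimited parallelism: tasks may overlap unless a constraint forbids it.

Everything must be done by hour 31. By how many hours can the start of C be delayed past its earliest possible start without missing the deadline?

5

A has no prerequisites, so it starts at hour 0 and finishes at hour 4.
After A (finishes hour 4, plus 3-hour gap → hour 7), B can start at hour 7 and finishes at hour 9.
C needs all of B (finishes hour 9, plus 1-hour gap → hour 10); A (finishes hour 4). That puts its earliest start at hour 10; it finishes at 10 + 5 = hour 15.

Working backward from the deadline:
F has no dependents, so it just needs to finish by hour 31. Starting by 31 − 2 = hour 29 achieves that.
D must finish before F (must start by hour 29, minus 1-hour gap → hour 28). With a 5-hour duration, D must start by 28 − 5 = hour 23.
Since D (must start by hour 23, minus 3-hour gap → hour 20) depends on it, C must finish by hour 20. Backing off its 5-hour duration gives a latest start of hour 15.
So C can start as early as hour 10 and as late as hour 15, giving 15 − 10 = 5 hours of slack.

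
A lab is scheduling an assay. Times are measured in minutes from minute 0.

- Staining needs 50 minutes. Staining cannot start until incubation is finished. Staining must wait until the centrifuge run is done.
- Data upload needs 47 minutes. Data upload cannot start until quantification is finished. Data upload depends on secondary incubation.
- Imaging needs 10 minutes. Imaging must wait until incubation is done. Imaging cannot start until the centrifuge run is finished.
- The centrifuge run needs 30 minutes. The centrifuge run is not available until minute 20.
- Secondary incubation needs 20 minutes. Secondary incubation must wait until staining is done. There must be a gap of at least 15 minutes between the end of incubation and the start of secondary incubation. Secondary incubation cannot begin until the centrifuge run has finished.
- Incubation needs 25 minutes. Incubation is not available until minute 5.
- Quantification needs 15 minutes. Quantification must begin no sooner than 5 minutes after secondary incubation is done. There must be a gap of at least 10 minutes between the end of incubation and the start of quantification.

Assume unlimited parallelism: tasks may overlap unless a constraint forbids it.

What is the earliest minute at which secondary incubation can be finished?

120

The centrifuge run cannot begin until its own release at minute 20. It runs from minute 20 to 20 + 30 = minute 50.
After its own release at minute 5, incubation can start at minute 5 and finishes at minute 30.
Staining needs all of incubation (finishes minute 30); the centrifuge run (finishes minute 50). That puts its earliest start at minute 50; it finishes at 50 + 50 = minute 100.
Secondary incubation has to wait for staining (finishes minute 100); incubation (finishes minute 30, plus 15-minute gap → minute 45); the centrifuge run (finishes minute 50). The latest of these is minute 100, so secondary incubation runs minute 100 to 100 + 20 = minute 120.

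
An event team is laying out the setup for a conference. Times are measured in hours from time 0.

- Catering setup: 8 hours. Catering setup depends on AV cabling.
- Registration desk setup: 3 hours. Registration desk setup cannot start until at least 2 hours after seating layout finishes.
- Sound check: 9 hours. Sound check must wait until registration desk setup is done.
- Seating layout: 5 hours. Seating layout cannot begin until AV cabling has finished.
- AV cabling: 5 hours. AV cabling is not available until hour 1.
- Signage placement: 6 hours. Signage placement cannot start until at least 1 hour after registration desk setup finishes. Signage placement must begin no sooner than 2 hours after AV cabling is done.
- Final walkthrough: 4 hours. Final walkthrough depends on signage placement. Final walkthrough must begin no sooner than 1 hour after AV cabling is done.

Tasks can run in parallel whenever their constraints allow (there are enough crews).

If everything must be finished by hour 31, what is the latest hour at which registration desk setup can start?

To finish by hour 31, final walkthrough (duration 4) must start no later than hour 27.
Signage placement must finish before final walkthrough (must start by hour 27). With a 6-hour duration, signage placement must start by 27 − 6 = hour 21.
Sound check must finish by hour 31; it takes 9 hours, so it must start by 31 − 9 = hour 22.
Registration desk setup must finish in time for signage placement (must start by hour 21, minus 1-hour gap → hour 20); sound check (must start by hour 22). The tightest is hour 20, so registration desk setup must start by 20 − 3 = hour 17.

17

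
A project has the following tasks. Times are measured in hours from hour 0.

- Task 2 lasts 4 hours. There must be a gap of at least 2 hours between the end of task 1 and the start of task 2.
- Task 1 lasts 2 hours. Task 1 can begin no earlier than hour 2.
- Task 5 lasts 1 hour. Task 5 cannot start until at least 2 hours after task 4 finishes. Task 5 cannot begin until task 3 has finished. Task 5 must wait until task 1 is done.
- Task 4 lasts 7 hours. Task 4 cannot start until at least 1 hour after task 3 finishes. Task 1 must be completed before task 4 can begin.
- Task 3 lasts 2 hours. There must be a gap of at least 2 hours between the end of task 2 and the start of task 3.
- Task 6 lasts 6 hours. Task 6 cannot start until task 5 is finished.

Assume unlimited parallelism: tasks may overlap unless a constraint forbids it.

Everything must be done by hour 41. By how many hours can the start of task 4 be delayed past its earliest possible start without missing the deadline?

Task 1 cannot begin until its own release at hour 2. It runs from hour 2 to 2 + 2 = hour 4.
After task 1 (finishes hour 4, plus 2-hour gap → hour 6), task 2 can start at hour 6 and finishes at hour 10.
After task 2 (finishes hour 10, plus 2-hour gap → hour 12), task 3 can start at hour 12 and finishes at hour 14.
Task 4 has to wait for task 3 (finishes hour 14, plus 1-hour gap → hour 15); task 1 (finishes hour 4). The latest of these is hour 15, so task 4 runs hour 15 to 15 + 7 = hour 22.

Working backward from the deadline:
Nothing follows task 6; the deadline of hour 41 is its only limit. It must start by 41 − 6 = hour 35.
Task 5 must finish before task 6 (must start by hour 35). With a 1-hour duration, task 5 must start by 35 − 1 = hour 34.
Task 4 has to be done before task 5 (must start by hour 34, minus 2-hour gap → hour 32). That means finishing by hour 32, i.e. starting by 32 − 7 = hour 25.
So task 4 can start as early as hour 15 and as late as hour 25, giving 25 − 15 = 10 hours of slack.

10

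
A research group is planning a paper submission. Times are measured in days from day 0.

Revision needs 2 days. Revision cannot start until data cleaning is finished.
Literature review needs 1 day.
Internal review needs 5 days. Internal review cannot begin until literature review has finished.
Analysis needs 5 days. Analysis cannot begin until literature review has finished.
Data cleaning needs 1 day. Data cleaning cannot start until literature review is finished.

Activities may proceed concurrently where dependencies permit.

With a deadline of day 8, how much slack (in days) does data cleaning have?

4

Nothing blocks literature review, so it runs from day 0 to day 1.
After literature review (finishes day 1), data cleaning can start at day 1 and finishes at day 2.

Working backward from the deadline:
Revision must finish by day 8; it takes 2 days, so it must start by 8 − 2 = day 6.
Data cleaning has to be done before revision (must start by day 6). That means finishing by day 6, i.e. starting by 6 − 1 = day 5.
So data cleaning can start as early as day 1 and as late as day 5, giving 5 − 1 = 4 days of slack.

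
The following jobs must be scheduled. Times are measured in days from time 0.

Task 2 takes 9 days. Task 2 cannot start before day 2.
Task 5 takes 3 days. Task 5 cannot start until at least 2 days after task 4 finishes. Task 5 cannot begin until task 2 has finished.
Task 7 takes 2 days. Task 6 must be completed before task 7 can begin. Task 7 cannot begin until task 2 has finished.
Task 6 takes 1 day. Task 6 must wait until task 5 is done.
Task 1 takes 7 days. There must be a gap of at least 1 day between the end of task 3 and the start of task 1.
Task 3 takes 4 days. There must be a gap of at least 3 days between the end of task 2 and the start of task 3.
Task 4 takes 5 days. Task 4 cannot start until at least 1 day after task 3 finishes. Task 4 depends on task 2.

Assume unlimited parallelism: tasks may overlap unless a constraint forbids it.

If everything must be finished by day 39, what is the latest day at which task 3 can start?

21

To finish by day 39, task 1 (duration 7) must start no later than day 32.
To finish by day 39, task 7 (duration 2) must start no later than day 37.
Task 6 feeds into task 7 (must start by day 37); so task 6 must finish by day 37 and therefore start by day 36.
Since task 6 (must start by day 36) depends on it, task 5 must finish by day 36. Backing off its 3-day duration gives a latest start of day 33.
Task 4 must finish before task 5 (must start by day 33, minus 2-day gap → day 31). With a 5-day duration, task 4 must start by 31 − 5 = day 26.
Task 3 feeds task 1 (must start by day 32, minus 1-day gap → day 31); task 4 (must start by day 26, minus 1-day gap → day 25). Taking the minimum, task 3 must finish by day 25 and start by 25 − 4 = day 21.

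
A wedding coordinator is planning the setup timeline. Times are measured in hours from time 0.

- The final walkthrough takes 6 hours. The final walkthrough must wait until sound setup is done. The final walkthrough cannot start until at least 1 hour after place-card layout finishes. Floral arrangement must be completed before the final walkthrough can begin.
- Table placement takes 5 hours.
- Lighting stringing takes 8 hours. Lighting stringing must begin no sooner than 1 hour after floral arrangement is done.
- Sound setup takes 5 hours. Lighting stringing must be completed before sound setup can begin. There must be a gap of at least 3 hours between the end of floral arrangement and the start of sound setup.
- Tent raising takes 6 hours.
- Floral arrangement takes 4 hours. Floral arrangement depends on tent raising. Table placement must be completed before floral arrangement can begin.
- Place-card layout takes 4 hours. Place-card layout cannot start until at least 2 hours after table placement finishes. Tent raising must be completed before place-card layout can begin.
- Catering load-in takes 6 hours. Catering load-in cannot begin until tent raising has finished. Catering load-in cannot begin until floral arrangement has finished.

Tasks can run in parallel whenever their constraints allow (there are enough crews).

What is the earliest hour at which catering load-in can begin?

Nothing blocks table placement, so it runs from hour 0 to hour 5.
Tent raising has no prerequisites, so it starts at hour 0 and finishes at hour 6.
For floral arrangement: tent raising (finishes hour 6); table placement (finishes hour 5). Taking the maximum gives a start of hour 6, and it finishes at 6 + 4 = hour 10.
Catering load-in waits on tent raising (finishes hour 6); floral arrangement (finishes hour 10). The latest of these is hour 10, which is the earliest catering load-in can start.

10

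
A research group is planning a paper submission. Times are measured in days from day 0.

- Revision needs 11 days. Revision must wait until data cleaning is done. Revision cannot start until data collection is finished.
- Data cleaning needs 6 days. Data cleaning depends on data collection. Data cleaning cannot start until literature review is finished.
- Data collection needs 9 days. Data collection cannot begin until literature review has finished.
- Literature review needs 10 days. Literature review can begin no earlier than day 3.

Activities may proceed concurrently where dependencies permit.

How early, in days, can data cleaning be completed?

Literature review waits on its own release at day 3, so it starts at day 3 and finishes at 3 + 10 = day 13.
After literature review (finishes day 13), data collection can start at day 13 and finishes at day 22.
Data cleaning needs all of data collection (finishes day 22); literature review (finishes day 13). That puts its earliest start at day 22; it finishes at 22 + 6 = day 28.

28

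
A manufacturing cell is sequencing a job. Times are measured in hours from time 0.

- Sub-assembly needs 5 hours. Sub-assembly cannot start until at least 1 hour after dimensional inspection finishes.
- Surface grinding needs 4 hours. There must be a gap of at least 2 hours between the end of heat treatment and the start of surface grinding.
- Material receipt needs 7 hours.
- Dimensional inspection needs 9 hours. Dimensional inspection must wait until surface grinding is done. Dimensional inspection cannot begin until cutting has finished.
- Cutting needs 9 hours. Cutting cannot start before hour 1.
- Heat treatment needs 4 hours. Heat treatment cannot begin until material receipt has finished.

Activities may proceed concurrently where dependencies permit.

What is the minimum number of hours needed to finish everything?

Cutting cannot begin until its own release at hour 1. It runs from hour 1 to 1 + 9 = hour 10.
Material receipt can start immediately at hour 0; it finishes at hour 7.
Heat treatment cannot begin until material receipt (finishes hour 7). It runs from hour 7 to 7 + 4 = hour 11.
Surface grinding cannot begin until heat treatment (finishes hour 11, plus 2-hour gap → hour 13). It runs from hour 13 to 13 + 4 = hour 17.
Dimensional inspection has to wait for surface grinding (finishes hour 17); cutting (finishes hour 10). The latest of these is hour 17, so dimensional inspection runs hour 17 to 17 + 9 = hour 26.
Sub-assembly cannot begin until dimensional inspection (finishes hour 26, plus 1-hour gap → hour 27). It runs from hour 27 to 27 + 5 = hour 32.
All tasks are finished once the last one completes. Finish times: Material receipt at 7, Cutting at 10, Heat treatment at 11, Surface grinding at 17, Dimensional inspection at 26, Sub-assembly at 32. The latest is hour 32.

32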